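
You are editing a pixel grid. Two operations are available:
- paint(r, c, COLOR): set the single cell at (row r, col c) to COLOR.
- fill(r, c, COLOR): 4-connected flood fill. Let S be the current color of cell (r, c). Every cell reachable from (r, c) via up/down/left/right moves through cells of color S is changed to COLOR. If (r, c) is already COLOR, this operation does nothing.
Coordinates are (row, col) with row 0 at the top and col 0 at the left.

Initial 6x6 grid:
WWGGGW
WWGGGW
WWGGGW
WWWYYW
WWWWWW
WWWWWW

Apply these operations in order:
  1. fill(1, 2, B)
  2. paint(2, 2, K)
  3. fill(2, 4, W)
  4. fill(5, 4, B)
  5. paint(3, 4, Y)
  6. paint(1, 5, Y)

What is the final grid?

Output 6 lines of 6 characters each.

After op 1 fill(1,2,B) [9 cells changed]:
WWBBBW
WWBBBW
WWBBBW
WWWYYW
WWWWWW
WWWWWW
After op 2 paint(2,2,K):
WWBBBW
WWBBBW
WWKBBW
WWWYYW
WWWWWW
WWWWWW
After op 3 fill(2,4,W) [8 cells changed]:
WWWWWW
WWWWWW
WWKWWW
WWWYYW
WWWWWW
WWWWWW
After op 4 fill(5,4,B) [33 cells changed]:
BBBBBB
BBBBBB
BBKBBB
BBBYYB
BBBBBB
BBBBBB
After op 5 paint(3,4,Y):
BBBBBB
BBBBBB
BBKBBB
BBBYYB
BBBBBB
BBBBBB
After op 6 paint(1,5,Y):
BBBBBB
BBBBBY
BBKBBB
BBBYYB
BBBBBB
BBBBBB

Answer: BBBBBB
BBBBBY
BBKBBB
BBBYYB
BBBBBB
BBBBBB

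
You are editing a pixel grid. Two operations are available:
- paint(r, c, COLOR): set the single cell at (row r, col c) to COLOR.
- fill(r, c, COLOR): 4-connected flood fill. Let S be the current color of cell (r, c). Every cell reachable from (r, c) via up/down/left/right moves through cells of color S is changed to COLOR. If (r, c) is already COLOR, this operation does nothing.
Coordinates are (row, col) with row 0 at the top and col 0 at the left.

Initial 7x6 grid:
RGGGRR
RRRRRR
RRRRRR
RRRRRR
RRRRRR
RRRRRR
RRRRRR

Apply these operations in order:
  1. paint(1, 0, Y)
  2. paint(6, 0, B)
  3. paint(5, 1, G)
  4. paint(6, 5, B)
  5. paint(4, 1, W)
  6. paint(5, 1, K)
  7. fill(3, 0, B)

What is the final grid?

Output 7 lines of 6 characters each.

After op 1 paint(1,0,Y):
RGGGRR
YRRRRR
RRRRRR
RRRRRR
RRRRRR
RRRRRR
RRRRRR
After op 2 paint(6,0,B):
RGGGRR
YRRRRR
RRRRRR
RRRRRR
RRRRRR
RRRRRR
BRRRRR
After op 3 paint(5,1,G):
RGGGRR
YRRRRR
RRRRRR
RRRRRR
RRRRRR
RGRRRR
BRRRRR
After op 4 paint(6,5,B):
RGGGRR
YRRRRR
RRRRRR
RRRRRR
RRRRRR
RGRRRR
BRRRRB
After op 5 paint(4,1,W):
RGGGRR
YRRRRR
RRRRRR
RRRRRR
RWRRRR
RGRRRR
BRRRRB
After op 6 paint(5,1,K):
RGGGRR
YRRRRR
RRRRRR
RRRRRR
RWRRRR
RKRRRR
BRRRRB
After op 7 fill(3,0,B) [33 cells changed]:
RGGGBB
YBBBBB
BBBBBB
BBBBBB
BWBBBB
BKBBBB
BBBBBB

Answer: RGGGBB
YBBBBB
BBBBBB
BBBBBB
BWBBBB
BKBBBB
BBBBBB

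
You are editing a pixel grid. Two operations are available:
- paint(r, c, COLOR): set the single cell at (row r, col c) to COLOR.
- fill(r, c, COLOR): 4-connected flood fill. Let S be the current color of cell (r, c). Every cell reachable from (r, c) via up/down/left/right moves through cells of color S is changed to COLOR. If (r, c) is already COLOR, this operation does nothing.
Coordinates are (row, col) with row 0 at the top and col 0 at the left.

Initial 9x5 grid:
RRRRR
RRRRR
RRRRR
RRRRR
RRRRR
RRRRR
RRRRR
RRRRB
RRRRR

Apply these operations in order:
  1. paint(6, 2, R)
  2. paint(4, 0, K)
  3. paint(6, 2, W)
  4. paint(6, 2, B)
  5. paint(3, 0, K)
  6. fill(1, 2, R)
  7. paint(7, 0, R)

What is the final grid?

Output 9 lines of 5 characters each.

After op 1 paint(6,2,R):
RRRRR
RRRRR
RRRRR
RRRRR
RRRRR
RRRRR
RRRRR
RRRRB
RRRRR
After op 2 paint(4,0,K):
RRRRR
RRRRR
RRRRR
RRRRR
KRRRR
RRRRR
RRRRR
RRRRB
RRRRR
After op 3 paint(6,2,W):
RRRRR
RRRRR
RRRRR
RRRRR
KRRRR
RRRRR
RRWRR
RRRRB
RRRRR
After op 4 paint(6,2,B):
RRRRR
RRRRR
RRRRR
RRRRR
KRRRR
RRRRR
RRBRR
RRRRB
RRRRR
After op 5 paint(3,0,K):
RRRRR
RRRRR
RRRRR
KRRRR
KRRRR
RRRRR
RRBRR
RRRRB
RRRRR
After op 6 fill(1,2,R) [0 cells changed]:
RRRRR
RRRRR
RRRRR
KRRRR
KRRRR
RRRRR
RRBRR
RRRRB
RRRRR
After op 7 paint(7,0,R):
RRRRR
RRRRR
RRRRR
KRRRR
KRRRR
RRRRR
RRBRR
RRRRB
RRRRR

Answer: RRRRR
RRRRR
RRRRR
KRRRR
KRRRR
RRRRR
RRBRR
RRRRB
RRRRR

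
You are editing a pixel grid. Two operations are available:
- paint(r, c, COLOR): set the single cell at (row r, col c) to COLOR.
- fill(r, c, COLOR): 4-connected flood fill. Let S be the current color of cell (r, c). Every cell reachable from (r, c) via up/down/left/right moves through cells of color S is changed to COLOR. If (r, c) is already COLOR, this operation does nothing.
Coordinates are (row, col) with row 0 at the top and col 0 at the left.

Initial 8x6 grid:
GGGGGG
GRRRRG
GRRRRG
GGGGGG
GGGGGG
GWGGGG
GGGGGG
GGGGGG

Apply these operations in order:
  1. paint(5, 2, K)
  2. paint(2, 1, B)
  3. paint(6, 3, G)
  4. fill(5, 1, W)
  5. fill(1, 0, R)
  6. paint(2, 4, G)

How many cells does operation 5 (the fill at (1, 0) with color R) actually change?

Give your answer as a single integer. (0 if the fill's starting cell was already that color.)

Answer: 38

Derivation:
After op 1 paint(5,2,K):
GGGGGG
GRRRRG
GRRRRG
GGGGGG
GGGGGG
GWKGGG
GGGGGG
GGGGGG
After op 2 paint(2,1,B):
GGGGGG
GRRRRG
GBRRRG
GGGGGG
GGGGGG
GWKGGG
GGGGGG
GGGGGG
After op 3 paint(6,3,G):
GGGGGG
GRRRRG
GBRRRG
GGGGGG
GGGGGG
GWKGGG
GGGGGG
GGGGGG
After op 4 fill(5,1,W) [0 cells changed]:
GGGGGG
GRRRRG
GBRRRG
GGGGGG
GGGGGG
GWKGGG
GGGGGG
GGGGGG
After op 5 fill(1,0,R) [38 cells changed]:
RRRRRR
RRRRRR
RBRRRR
RRRRRR
RRRRRR
RWKRRR
RRRRRR
RRRRRR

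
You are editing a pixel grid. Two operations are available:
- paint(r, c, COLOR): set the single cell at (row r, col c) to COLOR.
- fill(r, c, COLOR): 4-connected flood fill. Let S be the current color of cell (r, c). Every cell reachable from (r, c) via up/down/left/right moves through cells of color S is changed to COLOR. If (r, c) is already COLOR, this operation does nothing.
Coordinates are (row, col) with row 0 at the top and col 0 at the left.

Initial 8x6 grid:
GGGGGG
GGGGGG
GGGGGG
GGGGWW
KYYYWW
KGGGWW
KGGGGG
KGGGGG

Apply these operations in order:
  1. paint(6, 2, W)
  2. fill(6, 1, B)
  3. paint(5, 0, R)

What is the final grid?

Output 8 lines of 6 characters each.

After op 1 paint(6,2,W):
GGGGGG
GGGGGG
GGGGGG
GGGGWW
KYYYWW
KGGGWW
KGWGGG
KGGGGG
After op 2 fill(6,1,B) [12 cells changed]:
GGGGGG
GGGGGG
GGGGGG
GGGGWW
KYYYWW
KBBBWW
KBWBBB
KBBBBB
After op 3 paint(5,0,R):
GGGGGG
GGGGGG
GGGGGG
GGGGWW
KYYYWW
RBBBWW
KBWBBB
KBBBBB

Answer: GGGGGG
GGGGGG
GGGGGG
GGGGWW
KYYYWW
RBBBWW
KBWBBB
KBBBBB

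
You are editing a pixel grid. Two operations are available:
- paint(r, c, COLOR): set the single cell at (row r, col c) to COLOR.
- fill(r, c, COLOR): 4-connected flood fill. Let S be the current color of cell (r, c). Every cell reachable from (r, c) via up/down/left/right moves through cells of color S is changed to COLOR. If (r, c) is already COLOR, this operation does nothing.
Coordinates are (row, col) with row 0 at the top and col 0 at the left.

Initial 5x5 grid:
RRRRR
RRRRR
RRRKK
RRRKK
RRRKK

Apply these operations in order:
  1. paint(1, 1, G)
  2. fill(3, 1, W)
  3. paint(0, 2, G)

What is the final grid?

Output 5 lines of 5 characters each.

Answer: WWGWW
WGWWW
WWWKK
WWWKK
WWWKK

Derivation:
After op 1 paint(1,1,G):
RRRRR
RGRRR
RRRKK
RRRKK
RRRKK
After op 2 fill(3,1,W) [18 cells changed]:
WWWWW
WGWWW
WWWKK
WWWKK
WWWKK
After op 3 paint(0,2,G):
WWGWW
WGWWW
WWWKK
WWWKK
WWWKK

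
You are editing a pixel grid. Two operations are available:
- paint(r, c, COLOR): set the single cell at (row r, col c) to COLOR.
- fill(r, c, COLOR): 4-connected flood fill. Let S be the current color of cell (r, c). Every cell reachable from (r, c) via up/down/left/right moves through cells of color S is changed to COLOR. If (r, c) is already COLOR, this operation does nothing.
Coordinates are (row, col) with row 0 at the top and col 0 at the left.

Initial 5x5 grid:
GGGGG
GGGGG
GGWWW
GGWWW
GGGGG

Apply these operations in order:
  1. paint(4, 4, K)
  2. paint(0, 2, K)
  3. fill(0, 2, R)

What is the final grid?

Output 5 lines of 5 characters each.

Answer: GGRGG
GGGGG
GGWWW
GGWWW
GGGGK

Derivation:
After op 1 paint(4,4,K):
GGGGG
GGGGG
GGWWW
GGWWW
GGGGK
After op 2 paint(0,2,K):
GGKGG
GGGGG
GGWWW
GGWWW
GGGGK
After op 3 fill(0,2,R) [1 cells changed]:
GGRGG
GGGGG
GGWWW
GGWWW
GGGGK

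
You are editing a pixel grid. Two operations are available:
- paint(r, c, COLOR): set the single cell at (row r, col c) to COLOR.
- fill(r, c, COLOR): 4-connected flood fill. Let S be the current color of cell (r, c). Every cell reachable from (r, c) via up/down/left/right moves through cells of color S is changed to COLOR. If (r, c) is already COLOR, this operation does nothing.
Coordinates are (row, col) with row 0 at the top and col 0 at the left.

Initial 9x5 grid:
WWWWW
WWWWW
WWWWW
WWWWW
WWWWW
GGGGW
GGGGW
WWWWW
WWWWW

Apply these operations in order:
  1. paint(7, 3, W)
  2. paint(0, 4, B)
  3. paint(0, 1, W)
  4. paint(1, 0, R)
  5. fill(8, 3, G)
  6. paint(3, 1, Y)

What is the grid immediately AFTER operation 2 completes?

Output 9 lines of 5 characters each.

After op 1 paint(7,3,W):
WWWWW
WWWWW
WWWWW
WWWWW
WWWWW
GGGGW
GGGGW
WWWWW
WWWWW
After op 2 paint(0,4,B):
WWWWB
WWWWW
WWWWW
WWWWW
WWWWW
GGGGW
GGGGW
WWWWW
WWWWW

Answer: WWWWB
WWWWW
WWWWW
WWWWW
WWWWW
GGGGW
GGGGW
WWWWW
WWWWW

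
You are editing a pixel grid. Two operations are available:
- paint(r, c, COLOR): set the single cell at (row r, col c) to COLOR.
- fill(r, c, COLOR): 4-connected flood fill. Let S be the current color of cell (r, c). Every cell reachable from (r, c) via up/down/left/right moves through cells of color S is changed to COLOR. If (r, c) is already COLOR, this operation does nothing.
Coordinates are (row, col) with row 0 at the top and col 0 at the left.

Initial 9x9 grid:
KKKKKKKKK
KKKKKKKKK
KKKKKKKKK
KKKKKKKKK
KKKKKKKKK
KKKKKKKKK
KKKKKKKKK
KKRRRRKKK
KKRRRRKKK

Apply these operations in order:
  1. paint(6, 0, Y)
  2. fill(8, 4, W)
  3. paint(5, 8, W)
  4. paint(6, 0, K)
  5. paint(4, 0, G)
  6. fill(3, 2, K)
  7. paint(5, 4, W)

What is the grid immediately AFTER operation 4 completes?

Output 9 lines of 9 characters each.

Answer: KKKKKKKKK
KKKKKKKKK
KKKKKKKKK
KKKKKKKKK
KKKKKKKKK
KKKKKKKKW
KKKKKKKKK
KKWWWWKKK
KKWWWWKKK

Derivation:
After op 1 paint(6,0,Y):
KKKKKKKKK
KKKKKKKKK
KKKKKKKKK
KKKKKKKKK
KKKKKKKKK
KKKKKKKKK
YKKKKKKKK
KKRRRRKKK
KKRRRRKKK
After op 2 fill(8,4,W) [8 cells changed]:
KKKKKKKKK
KKKKKKKKK
KKKKKKKKK
KKKKKKKKK
KKKKKKKKK
KKKKKKKKK
YKKKKKKKK
KKWWWWKKK
KKWWWWKKK
After op 3 paint(5,8,W):
KKKKKKKKK
KKKKKKKKK
KKKKKKKKK
KKKKKKKKK
KKKKKKKKK
KKKKKKKKW
YKKKKKKKK
KKWWWWKKK
KKWWWWKKK
After op 4 paint(6,0,K):
KKKKKKKKK
KKKKKKKKK
KKKKKKKKK
KKKKKKKKK
KKKKKKKKK
KKKKKKKKW
KKKKKKKKK
KKWWWWKKK
KKWWWWKKK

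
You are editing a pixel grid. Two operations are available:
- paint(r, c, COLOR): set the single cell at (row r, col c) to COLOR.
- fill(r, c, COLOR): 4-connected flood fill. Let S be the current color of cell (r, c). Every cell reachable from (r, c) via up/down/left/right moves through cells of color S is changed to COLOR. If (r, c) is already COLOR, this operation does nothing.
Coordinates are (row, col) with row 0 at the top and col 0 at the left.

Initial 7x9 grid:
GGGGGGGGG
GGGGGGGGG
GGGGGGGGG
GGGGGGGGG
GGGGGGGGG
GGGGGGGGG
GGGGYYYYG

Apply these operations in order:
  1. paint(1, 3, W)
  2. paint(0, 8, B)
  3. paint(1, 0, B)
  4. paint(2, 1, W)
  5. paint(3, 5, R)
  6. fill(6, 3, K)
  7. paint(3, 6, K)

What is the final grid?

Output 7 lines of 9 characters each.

Answer: KKKKKKKKB
BKKWKKKKK
KWKKKKKKK
KKKKKRKKK
KKKKKKKKK
KKKKKKKKK
KKKKYYYYK

Derivation:
After op 1 paint(1,3,W):
GGGGGGGGG
GGGWGGGGG
GGGGGGGGG
GGGGGGGGG
GGGGGGGGG
GGGGGGGGG
GGGGYYYYG
After op 2 paint(0,8,B):
GGGGGGGGB
GGGWGGGGG
GGGGGGGGG
GGGGGGGGG
GGGGGGGGG
GGGGGGGGG
GGGGYYYYG
After op 3 paint(1,0,B):
GGGGGGGGB
BGGWGGGGG
GGGGGGGGG
GGGGGGGGG
GGGGGGGGG
GGGGGGGGG
GGGGYYYYG
After op 4 paint(2,1,W):
GGGGGGGGB
BGGWGGGGG
GWGGGGGGG
GGGGGGGGG
GGGGGGGGG
GGGGGGGGG
GGGGYYYYG
After op 5 paint(3,5,R):
GGGGGGGGB
BGGWGGGGG
GWGGGGGGG
GGGGGRGGG
GGGGGGGGG
GGGGGGGGG
GGGGYYYYG
After op 6 fill(6,3,K) [54 cells changed]:
KKKKKKKKB
BKKWKKKKK
KWKKKKKKK
KKKKKRKKK
KKKKKKKKK
KKKKKKKKK
KKKKYYYYK
After op 7 paint(3,6,K):
KKKKKKKKB
BKKWKKKKK
KWKKKKKKK
KKKKKRKKK
KKKKKKKKK
KKKKKKKKK
KKKKYYYYK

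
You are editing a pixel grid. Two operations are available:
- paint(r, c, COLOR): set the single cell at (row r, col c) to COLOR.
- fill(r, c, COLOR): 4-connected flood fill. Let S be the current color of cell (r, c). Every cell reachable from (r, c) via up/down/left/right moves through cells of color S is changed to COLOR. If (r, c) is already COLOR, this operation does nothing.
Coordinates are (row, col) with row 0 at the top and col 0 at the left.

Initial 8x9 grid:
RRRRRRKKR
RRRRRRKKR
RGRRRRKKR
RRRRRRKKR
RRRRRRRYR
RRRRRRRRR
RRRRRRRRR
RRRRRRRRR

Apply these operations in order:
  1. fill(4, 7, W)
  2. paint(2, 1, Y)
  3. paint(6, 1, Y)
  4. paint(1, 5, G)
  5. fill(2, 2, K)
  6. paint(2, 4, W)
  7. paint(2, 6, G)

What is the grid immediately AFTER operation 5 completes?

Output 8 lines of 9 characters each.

After op 1 fill(4,7,W) [1 cells changed]:
RRRRRRKKR
RRRRRRKKR
RGRRRRKKR
RRRRRRKKR
RRRRRRRWR
RRRRRRRRR
RRRRRRRRR
RRRRRRRRR
After op 2 paint(2,1,Y):
RRRRRRKKR
RRRRRRKKR
RYRRRRKKR
RRRRRRKKR
RRRRRRRWR
RRRRRRRRR
RRRRRRRRR
RRRRRRRRR
After op 3 paint(6,1,Y):
RRRRRRKKR
RRRRRRKKR
RYRRRRKKR
RRRRRRKKR
RRRRRRRWR
RRRRRRRRR
RYRRRRRRR
RRRRRRRRR
After op 4 paint(1,5,G):
RRRRRRKKR
RRRRRGKKR
RYRRRRKKR
RRRRRRKKR
RRRRRRRWR
RRRRRRRRR
RYRRRRRRR
RRRRRRRRR
After op 5 fill(2,2,K) [60 cells changed]:
KKKKKKKKK
KKKKKGKKK
KYKKKKKKK
KKKKKKKKK
KKKKKKKWK
KKKKKKKKK
KYKKKKKKK
KKKKKKKKK

Answer: KKKKKKKKK
KKKKKGKKK
KYKKKKKKK
KKKKKKKKK
KKKKKKKWK
KKKKKKKKK
KYKKKKKKK
KKKKKKKKK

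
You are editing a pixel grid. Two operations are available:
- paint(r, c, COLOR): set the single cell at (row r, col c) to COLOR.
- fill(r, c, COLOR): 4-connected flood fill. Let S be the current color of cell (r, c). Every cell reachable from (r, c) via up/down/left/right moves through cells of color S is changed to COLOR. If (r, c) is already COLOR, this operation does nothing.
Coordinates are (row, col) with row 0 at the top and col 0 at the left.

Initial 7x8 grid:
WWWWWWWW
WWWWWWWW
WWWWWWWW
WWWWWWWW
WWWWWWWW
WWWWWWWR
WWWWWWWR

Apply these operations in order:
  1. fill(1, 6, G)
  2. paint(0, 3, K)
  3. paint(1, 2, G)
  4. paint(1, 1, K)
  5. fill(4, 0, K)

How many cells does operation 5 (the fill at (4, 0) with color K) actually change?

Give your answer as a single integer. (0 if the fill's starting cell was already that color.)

Answer: 52

Derivation:
After op 1 fill(1,6,G) [54 cells changed]:
GGGGGGGG
GGGGGGGG
GGGGGGGG
GGGGGGGG
GGGGGGGG
GGGGGGGR
GGGGGGGR
After op 2 paint(0,3,K):
GGGKGGGG
GGGGGGGG
GGGGGGGG
GGGGGGGG
GGGGGGGG
GGGGGGGR
GGGGGGGR
After op 3 paint(1,2,G):
GGGKGGGG
GGGGGGGG
GGGGGGGG
GGGGGGGG
GGGGGGGG
GGGGGGGR
GGGGGGGR
After op 4 paint(1,1,K):
GGGKGGGG
GKGGGGGG
GGGGGGGG
GGGGGGGG
GGGGGGGG
GGGGGGGR
GGGGGGGR
After op 5 fill(4,0,K) [52 cells changed]:
KKKKKKKK
KKKKKKKK
KKKKKKKK
KKKKKKKK
KKKKKKKK
KKKKKKKR
KKKKKKKR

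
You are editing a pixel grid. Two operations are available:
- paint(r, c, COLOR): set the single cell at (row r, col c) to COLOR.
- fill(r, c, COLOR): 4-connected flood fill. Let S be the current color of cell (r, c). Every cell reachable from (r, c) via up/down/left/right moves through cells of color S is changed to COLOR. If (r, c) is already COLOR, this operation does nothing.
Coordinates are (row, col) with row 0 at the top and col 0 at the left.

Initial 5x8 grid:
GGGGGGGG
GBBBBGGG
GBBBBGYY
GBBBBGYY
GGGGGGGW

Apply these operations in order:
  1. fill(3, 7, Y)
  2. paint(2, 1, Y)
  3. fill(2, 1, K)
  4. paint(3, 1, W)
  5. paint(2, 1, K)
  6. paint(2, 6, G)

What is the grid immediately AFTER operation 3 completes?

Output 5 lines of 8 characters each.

After op 1 fill(3,7,Y) [0 cells changed]:
GGGGGGGG
GBBBBGGG
GBBBBGYY
GBBBBGYY
GGGGGGGW
After op 2 paint(2,1,Y):
GGGGGGGG
GBBBBGGG
GYBBBGYY
GBBBBGYY
GGGGGGGW
After op 3 fill(2,1,K) [1 cells changed]:
GGGGGGGG
GBBBBGGG
GKBBBGYY
GBBBBGYY
GGGGGGGW

Answer: GGGGGGGG
GBBBBGGG
GKBBBGYY
GBBBBGYY
GGGGGGGW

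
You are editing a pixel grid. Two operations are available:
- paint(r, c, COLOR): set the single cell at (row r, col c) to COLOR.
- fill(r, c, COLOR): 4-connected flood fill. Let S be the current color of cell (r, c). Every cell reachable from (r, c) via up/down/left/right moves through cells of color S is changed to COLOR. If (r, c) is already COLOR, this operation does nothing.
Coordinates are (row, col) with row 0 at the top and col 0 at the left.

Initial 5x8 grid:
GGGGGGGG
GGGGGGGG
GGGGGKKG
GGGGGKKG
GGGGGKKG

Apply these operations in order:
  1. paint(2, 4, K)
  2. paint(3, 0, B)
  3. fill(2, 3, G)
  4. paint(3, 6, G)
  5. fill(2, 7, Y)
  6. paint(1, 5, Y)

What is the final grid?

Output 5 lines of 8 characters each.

After op 1 paint(2,4,K):
GGGGGGGG
GGGGGGGG
GGGGKKKG
GGGGGKKG
GGGGGKKG
After op 2 paint(3,0,B):
GGGGGGGG
GGGGGGGG
GGGGKKKG
BGGGGKKG
GGGGGKKG
After op 3 fill(2,3,G) [0 cells changed]:
GGGGGGGG
GGGGGGGG
GGGGKKKG
BGGGGKKG
GGGGGKKG
After op 4 paint(3,6,G):
GGGGGGGG
GGGGGGGG
GGGGKKKG
BGGGGKGG
GGGGGKKG
After op 5 fill(2,7,Y) [33 cells changed]:
YYYYYYYY
YYYYYYYY
YYYYKKKY
BYYYYKYY
YYYYYKKY
After op 6 paint(1,5,Y):
YYYYYYYY
YYYYYYYY
YYYYKKKY
BYYYYKYY
YYYYYKKY

Answer: YYYYYYYY
YYYYYYYY
YYYYKKKY
BYYYYKYY
YYYYYKKY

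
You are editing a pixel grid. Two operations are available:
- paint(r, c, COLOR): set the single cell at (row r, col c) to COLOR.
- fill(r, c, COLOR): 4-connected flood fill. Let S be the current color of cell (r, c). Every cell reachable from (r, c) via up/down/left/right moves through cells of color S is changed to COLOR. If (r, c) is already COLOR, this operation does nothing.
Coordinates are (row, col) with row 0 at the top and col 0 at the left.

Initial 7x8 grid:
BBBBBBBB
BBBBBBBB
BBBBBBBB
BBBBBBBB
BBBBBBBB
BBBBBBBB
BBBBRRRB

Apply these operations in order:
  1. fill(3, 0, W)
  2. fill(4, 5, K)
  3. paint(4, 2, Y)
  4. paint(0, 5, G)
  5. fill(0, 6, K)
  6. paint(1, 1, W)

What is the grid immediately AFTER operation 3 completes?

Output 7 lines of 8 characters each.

After op 1 fill(3,0,W) [53 cells changed]:
WWWWWWWW
WWWWWWWW
WWWWWWWW
WWWWWWWW
WWWWWWWW
WWWWWWWW
WWWWRRRW
After op 2 fill(4,5,K) [53 cells changed]:
KKKKKKKK
KKKKKKKK
KKKKKKKK
KKKKKKKK
KKKKKKKK
KKKKKKKK
KKKKRRRK
After op 3 paint(4,2,Y):
KKKKKKKK
KKKKKKKK
KKKKKKKK
KKKKKKKK
KKYKKKKK
KKKKKKKK
KKKKRRRK

Answer: KKKKKKKK
KKKKKKKK
KKKKKKKK
KKKKKKKK
KKYKKKKK
KKKKKKKK
KKKKRRRK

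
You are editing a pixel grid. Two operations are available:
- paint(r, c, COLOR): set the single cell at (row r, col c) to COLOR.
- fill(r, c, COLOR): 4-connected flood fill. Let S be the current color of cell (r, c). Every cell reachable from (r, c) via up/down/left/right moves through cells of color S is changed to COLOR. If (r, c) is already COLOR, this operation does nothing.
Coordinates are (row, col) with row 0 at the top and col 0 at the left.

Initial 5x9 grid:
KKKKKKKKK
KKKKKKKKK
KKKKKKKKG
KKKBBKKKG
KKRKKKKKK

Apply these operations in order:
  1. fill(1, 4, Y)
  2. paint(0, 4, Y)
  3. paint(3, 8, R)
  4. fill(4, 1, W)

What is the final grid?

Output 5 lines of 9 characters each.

Answer: WWWWWWWWW
WWWWWWWWW
WWWWWWWWG
WWWBBWWWR
WWRWWWWWW

Derivation:
After op 1 fill(1,4,Y) [40 cells changed]:
YYYYYYYYY
YYYYYYYYY
YYYYYYYYG
YYYBBYYYG
YYRYYYYYY
After op 2 paint(0,4,Y):
YYYYYYYYY
YYYYYYYYY
YYYYYYYYG
YYYBBYYYG
YYRYYYYYY
After op 3 paint(3,8,R):
YYYYYYYYY
YYYYYYYYY
YYYYYYYYG
YYYBBYYYR
YYRYYYYYY
After op 4 fill(4,1,W) [40 cells changed]:
WWWWWWWWW
WWWWWWWWW
WWWWWWWWG
WWWBBWWWR
WWRWWWWWW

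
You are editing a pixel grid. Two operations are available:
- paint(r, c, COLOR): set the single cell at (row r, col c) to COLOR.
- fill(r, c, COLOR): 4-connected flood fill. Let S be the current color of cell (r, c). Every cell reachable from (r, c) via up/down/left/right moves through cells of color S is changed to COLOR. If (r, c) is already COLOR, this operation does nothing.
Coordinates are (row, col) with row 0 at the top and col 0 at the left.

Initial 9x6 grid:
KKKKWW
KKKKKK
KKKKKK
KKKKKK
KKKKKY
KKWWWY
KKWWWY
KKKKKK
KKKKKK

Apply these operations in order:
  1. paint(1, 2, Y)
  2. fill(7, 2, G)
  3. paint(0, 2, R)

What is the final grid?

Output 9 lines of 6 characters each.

Answer: GGRGWW
GGYGGG
GGGGGG
GGGGGG
GGGGGY
GGWWWY
GGWWWY
GGGGGG
GGGGGG

Derivation:
After op 1 paint(1,2,Y):
KKKKWW
KKYKKK
KKKKKK
KKKKKK
KKKKKY
KKWWWY
KKWWWY
KKKKKK
KKKKKK
After op 2 fill(7,2,G) [42 cells changed]:
GGGGWW
GGYGGG
GGGGGG
GGGGGG
GGGGGY
GGWWWY
GGWWWY
GGGGGG
GGGGGG
After op 3 paint(0,2,R):
GGRGWW
GGYGGG
GGGGGG
GGGGGG
GGGGGY
GGWWWY
GGWWWY
GGGGGG
GGGGGG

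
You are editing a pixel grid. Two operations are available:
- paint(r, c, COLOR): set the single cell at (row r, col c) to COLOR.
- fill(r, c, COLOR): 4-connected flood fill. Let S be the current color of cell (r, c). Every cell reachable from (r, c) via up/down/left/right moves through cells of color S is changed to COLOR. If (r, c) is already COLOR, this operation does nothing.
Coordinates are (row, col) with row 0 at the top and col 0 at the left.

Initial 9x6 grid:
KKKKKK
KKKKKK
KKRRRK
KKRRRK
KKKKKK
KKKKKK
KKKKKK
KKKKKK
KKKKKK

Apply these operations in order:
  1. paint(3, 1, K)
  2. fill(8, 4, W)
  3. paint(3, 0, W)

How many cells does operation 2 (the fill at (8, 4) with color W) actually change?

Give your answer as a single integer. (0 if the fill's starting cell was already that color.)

After op 1 paint(3,1,K):
KKKKKK
KKKKKK
KKRRRK
KKRRRK
KKKKKK
KKKKKK
KKKKKK
KKKKKK
KKKKKK
After op 2 fill(8,4,W) [48 cells changed]:
WWWWWW
WWWWWW
WWRRRW
WWRRRW
WWWWWW
WWWWWW
WWWWWW
WWWWWW
WWWWWW

Answer: 48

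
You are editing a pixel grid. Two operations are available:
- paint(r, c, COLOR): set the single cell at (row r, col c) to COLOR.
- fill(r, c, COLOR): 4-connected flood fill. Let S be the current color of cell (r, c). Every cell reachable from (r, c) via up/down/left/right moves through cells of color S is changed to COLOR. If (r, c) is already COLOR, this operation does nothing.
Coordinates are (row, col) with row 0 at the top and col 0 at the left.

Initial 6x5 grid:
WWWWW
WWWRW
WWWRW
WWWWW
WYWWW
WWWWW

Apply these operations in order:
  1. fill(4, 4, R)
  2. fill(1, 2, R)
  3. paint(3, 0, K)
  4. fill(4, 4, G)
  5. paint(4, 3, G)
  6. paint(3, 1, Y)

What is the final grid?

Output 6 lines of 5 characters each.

After op 1 fill(4,4,R) [27 cells changed]:
RRRRR
RRRRR
RRRRR
RRRRR
RYRRR
RRRRR
After op 2 fill(1,2,R) [0 cells changed]:
RRRRR
RRRRR
RRRRR
RRRRR
RYRRR
RRRRR
After op 3 paint(3,0,K):
RRRRR
RRRRR
RRRRR
KRRRR
RYRRR
RRRRR
After op 4 fill(4,4,G) [28 cells changed]:
GGGGG
GGGGG
GGGGG
KGGGG
GYGGG
GGGGG
After op 5 paint(4,3,G):
GGGGG
GGGGG
GGGGG
KGGGG
GYGGG
GGGGG
After op 6 paint(3,1,Y):
GGGGG
GGGGG
GGGGG
KYGGG
GYGGG
GGGGG

Answer: GGGGG
GGGGG
GGGGG
KYGGG
GYGGG
GGGGG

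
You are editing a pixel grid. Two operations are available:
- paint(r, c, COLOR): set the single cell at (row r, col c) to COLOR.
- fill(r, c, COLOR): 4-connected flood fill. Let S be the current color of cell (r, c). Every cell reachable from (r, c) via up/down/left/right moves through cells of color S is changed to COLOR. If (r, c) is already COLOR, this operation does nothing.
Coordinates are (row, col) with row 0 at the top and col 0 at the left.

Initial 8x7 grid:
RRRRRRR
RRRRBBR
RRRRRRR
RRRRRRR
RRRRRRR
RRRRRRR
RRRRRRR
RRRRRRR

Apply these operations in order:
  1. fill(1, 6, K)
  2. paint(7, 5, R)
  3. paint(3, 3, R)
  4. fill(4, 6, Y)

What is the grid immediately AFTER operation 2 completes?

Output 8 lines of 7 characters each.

Answer: KKKKKKK
KKKKBBK
KKKKKKK
KKKKKKK
KKKKKKK
KKKKKKK
KKKKKKK
KKKKKRK

Derivation:
After op 1 fill(1,6,K) [54 cells changed]:
KKKKKKK
KKKKBBK
KKKKKKK
KKKKKKK
KKKKKKK
KKKKKKK
KKKKKKK
KKKKKKK
After op 2 paint(7,5,R):
KKKKKKK
KKKKBBK
KKKKKKK
KKKKKKK
KKKKKKK
KKKKKKK
KKKKKKK
KKKKKRK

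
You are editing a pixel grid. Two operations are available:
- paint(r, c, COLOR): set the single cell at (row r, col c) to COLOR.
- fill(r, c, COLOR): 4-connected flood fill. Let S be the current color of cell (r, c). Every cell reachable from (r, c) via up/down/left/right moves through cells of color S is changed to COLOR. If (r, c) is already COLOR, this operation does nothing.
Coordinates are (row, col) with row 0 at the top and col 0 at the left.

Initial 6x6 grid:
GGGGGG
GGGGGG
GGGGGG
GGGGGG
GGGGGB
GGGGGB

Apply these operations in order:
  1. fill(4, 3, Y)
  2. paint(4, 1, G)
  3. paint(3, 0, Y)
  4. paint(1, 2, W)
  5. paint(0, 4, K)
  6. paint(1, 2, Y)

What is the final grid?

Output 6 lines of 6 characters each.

After op 1 fill(4,3,Y) [34 cells changed]:
YYYYYY
YYYYYY
YYYYYY
YYYYYY
YYYYYB
YYYYYB
After op 2 paint(4,1,G):
YYYYYY
YYYYYY
YYYYYY
YYYYYY
YGYYYB
YYYYYB
After op 3 paint(3,0,Y):
YYYYYY
YYYYYY
YYYYYY
YYYYYY
YGYYYB
YYYYYB
After op 4 paint(1,2,W):
YYYYYY
YYWYYY
YYYYYY
YYYYYY
YGYYYB
YYYYYB
After op 5 paint(0,4,K):
YYYYKY
YYWYYY
YYYYYY
YYYYYY
YGYYYB
YYYYYB
After op 6 paint(1,2,Y):
YYYYKY
YYYYYY
YYYYYY
YYYYYY
YGYYYB
YYYYYB

Answer: YYYYKY
YYYYYY
YYYYYY
YYYYYY
YGYYYB
YYYYYB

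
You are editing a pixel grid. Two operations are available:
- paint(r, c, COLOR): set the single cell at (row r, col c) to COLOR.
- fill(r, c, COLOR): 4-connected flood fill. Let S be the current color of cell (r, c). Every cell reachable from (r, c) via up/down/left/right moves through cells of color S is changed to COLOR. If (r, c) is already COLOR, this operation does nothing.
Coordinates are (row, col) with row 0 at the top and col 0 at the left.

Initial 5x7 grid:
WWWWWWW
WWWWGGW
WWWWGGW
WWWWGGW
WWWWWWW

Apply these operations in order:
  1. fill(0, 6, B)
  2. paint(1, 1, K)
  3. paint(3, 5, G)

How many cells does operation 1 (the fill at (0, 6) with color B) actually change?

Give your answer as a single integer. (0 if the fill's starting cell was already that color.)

After op 1 fill(0,6,B) [29 cells changed]:
BBBBBBB
BBBBGGB
BBBBGGB
BBBBGGB
BBBBBBB

Answer: 29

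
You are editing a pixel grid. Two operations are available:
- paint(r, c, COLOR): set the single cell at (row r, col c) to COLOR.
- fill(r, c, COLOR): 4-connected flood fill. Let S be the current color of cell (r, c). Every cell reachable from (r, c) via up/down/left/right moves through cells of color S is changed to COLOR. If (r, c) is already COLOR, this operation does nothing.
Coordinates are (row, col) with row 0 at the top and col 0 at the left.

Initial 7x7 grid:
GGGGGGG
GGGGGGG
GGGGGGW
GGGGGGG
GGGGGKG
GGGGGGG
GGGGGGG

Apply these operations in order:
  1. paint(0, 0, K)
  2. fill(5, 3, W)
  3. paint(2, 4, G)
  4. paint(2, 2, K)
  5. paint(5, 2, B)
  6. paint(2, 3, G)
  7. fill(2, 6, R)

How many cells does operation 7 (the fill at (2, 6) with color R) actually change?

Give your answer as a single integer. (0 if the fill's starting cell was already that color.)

Answer: 43

Derivation:
After op 1 paint(0,0,K):
KGGGGGG
GGGGGGG
GGGGGGW
GGGGGGG
GGGGGKG
GGGGGGG
GGGGGGG
After op 2 fill(5,3,W) [46 cells changed]:
KWWWWWW
WWWWWWW
WWWWWWW
WWWWWWW
WWWWWKW
WWWWWWW
WWWWWWW
After op 3 paint(2,4,G):
KWWWWWW
WWWWWWW
WWWWGWW
WWWWWWW
WWWWWKW
WWWWWWW
WWWWWWW
After op 4 paint(2,2,K):
KWWWWWW
WWWWWWW
WWKWGWW
WWWWWWW
WWWWWKW
WWWWWWW
WWWWWWW
After op 5 paint(5,2,B):
KWWWWWW
WWWWWWW
WWKWGWW
WWWWWWW
WWWWWKW
WWBWWWW
WWWWWWW
After op 6 paint(2,3,G):
KWWWWWW
WWWWWWW
WWKGGWW
WWWWWWW
WWWWWKW
WWBWWWW
WWWWWWW
After op 7 fill(2,6,R) [43 cells changed]:
KRRRRRR
RRRRRRR
RRKGGRR
RRRRRRR
RRRRRKR
RRBRRRR
RRRRRRR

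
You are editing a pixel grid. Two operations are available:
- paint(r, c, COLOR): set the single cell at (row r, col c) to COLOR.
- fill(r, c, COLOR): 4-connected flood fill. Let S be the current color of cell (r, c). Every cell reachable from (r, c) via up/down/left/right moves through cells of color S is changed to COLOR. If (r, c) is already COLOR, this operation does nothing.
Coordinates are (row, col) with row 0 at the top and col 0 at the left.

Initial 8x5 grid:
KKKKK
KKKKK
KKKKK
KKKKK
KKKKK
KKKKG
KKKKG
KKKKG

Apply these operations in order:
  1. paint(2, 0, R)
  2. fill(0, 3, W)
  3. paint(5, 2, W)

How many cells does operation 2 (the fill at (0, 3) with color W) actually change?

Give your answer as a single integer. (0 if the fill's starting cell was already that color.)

After op 1 paint(2,0,R):
KKKKK
KKKKK
RKKKK
KKKKK
KKKKK
KKKKG
KKKKG
KKKKG
After op 2 fill(0,3,W) [36 cells changed]:
WWWWW
WWWWW
RWWWW
WWWWW
WWWWW
WWWWG
WWWWG
WWWWG

Answer: 36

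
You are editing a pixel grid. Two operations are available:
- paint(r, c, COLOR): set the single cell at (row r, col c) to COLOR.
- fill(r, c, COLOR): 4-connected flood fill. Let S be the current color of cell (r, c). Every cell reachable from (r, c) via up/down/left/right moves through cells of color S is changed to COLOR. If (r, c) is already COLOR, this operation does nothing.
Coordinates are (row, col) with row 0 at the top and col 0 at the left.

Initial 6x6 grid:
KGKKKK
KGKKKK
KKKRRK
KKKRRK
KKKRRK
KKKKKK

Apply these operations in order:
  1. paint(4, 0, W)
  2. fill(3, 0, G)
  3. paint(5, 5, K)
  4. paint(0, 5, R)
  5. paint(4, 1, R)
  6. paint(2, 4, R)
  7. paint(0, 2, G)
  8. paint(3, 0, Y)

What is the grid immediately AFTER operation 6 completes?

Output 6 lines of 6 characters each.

After op 1 paint(4,0,W):
KGKKKK
KGKKKK
KKKRRK
KKKRRK
WKKRRK
KKKKKK
After op 2 fill(3,0,G) [27 cells changed]:
GGGGGG
GGGGGG
GGGRRG
GGGRRG
WGGRRG
GGGGGG
After op 3 paint(5,5,K):
GGGGGG
GGGGGG
GGGRRG
GGGRRG
WGGRRG
GGGGGK
After op 4 paint(0,5,R):
GGGGGR
GGGGGG
GGGRRG
GGGRRG
WGGRRG
GGGGGK
After op 5 paint(4,1,R):
GGGGGR
GGGGGG
GGGRRG
GGGRRG
WRGRRG
GGGGGK
After op 6 paint(2,4,R):
GGGGGR
GGGGGG
GGGRRG
GGGRRG
WRGRRG
GGGGGK

Answer: GGGGGR
GGGGGG
GGGRRG
GGGRRG
WRGRRG
GGGGGK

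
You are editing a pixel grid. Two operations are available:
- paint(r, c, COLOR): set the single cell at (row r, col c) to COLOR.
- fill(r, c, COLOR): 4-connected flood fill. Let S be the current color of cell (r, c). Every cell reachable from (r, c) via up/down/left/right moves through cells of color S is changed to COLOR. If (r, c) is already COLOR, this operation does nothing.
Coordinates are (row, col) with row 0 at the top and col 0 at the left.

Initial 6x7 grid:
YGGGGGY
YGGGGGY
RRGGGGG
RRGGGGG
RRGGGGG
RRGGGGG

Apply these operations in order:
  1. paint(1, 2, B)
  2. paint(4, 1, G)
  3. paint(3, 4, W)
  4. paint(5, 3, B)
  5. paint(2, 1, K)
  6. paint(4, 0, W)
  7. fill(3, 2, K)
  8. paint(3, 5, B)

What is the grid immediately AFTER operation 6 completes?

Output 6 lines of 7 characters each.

After op 1 paint(1,2,B):
YGGGGGY
YGBGGGY
RRGGGGG
RRGGGGG
RRGGGGG
RRGGGGG
After op 2 paint(4,1,G):
YGGGGGY
YGBGGGY
RRGGGGG
RRGGGGG
RGGGGGG
RRGGGGG
After op 3 paint(3,4,W):
YGGGGGY
YGBGGGY
RRGGGGG
RRGGWGG
RGGGGGG
RRGGGGG
After op 4 paint(5,3,B):
YGGGGGY
YGBGGGY
RRGGGGG
RRGGWGG
RGGGGGG
RRGBGGG
After op 5 paint(2,1,K):
YGGGGGY
YGBGGGY
RKGGGGG
RRGGWGG
RGGGGGG
RRGBGGG
After op 6 paint(4,0,W):
YGGGGGY
YGBGGGY
RKGGGGG
RRGGWGG
WGGGGGG
RRGBGGG

Answer: YGGGGGY
YGBGGGY
RKGGGGG
RRGGWGG
WGGGGGG
RRGBGGG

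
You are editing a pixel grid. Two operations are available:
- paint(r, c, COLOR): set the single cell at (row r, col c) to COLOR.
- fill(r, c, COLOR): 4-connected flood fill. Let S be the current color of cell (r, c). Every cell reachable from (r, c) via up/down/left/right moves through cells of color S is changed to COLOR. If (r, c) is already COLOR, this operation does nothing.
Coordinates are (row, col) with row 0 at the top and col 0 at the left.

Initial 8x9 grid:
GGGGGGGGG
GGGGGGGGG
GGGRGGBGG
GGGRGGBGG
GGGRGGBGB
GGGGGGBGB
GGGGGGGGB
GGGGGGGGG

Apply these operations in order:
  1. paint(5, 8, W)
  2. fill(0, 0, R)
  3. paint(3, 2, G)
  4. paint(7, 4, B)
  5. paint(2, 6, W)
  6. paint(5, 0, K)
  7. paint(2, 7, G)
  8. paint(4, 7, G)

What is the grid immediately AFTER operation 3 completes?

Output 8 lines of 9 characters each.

After op 1 paint(5,8,W):
GGGGGGGGG
GGGGGGGGG
GGGRGGBGG
GGGRGGBGG
GGGRGGBGB
GGGGGGBGW
GGGGGGGGB
GGGGGGGGG
After op 2 fill(0,0,R) [62 cells changed]:
RRRRRRRRR
RRRRRRRRR
RRRRRRBRR
RRRRRRBRR
RRRRRRBRB
RRRRRRBRW
RRRRRRRRB
RRRRRRRRR
After op 3 paint(3,2,G):
RRRRRRRRR
RRRRRRRRR
RRRRRRBRR
RRGRRRBRR
RRRRRRBRB
RRRRRRBRW
RRRRRRRRB
RRRRRRRRR

Answer: RRRRRRRRR
RRRRRRRRR
RRRRRRBRR
RRGRRRBRR
RRRRRRBRB
RRRRRRBRW
RRRRRRRRB
RRRRRRRRR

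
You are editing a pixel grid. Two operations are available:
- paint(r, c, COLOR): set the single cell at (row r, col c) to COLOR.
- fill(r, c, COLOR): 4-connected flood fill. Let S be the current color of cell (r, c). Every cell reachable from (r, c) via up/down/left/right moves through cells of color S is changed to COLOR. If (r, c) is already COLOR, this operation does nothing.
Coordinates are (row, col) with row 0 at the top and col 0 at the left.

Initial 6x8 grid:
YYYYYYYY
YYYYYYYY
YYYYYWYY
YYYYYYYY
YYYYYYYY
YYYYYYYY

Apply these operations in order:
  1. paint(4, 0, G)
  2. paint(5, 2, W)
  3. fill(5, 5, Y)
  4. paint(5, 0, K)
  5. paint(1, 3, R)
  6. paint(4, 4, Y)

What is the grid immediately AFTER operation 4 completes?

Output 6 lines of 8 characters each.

After op 1 paint(4,0,G):
YYYYYYYY
YYYYYYYY
YYYYYWYY
YYYYYYYY
GYYYYYYY
YYYYYYYY
After op 2 paint(5,2,W):
YYYYYYYY
YYYYYYYY
YYYYYWYY
YYYYYYYY
GYYYYYYY
YYWYYYYY
After op 3 fill(5,5,Y) [0 cells changed]:
YYYYYYYY
YYYYYYYY
YYYYYWYY
YYYYYYYY
GYYYYYYY
YYWYYYYY
After op 4 paint(5,0,K):
YYYYYYYY
YYYYYYYY
YYYYYWYY
YYYYYYYY
GYYYYYYY
KYWYYYYY

Answer: YYYYYYYY
YYYYYYYY
YYYYYWYY
YYYYYYYY
GYYYYYYY
KYWYYYYY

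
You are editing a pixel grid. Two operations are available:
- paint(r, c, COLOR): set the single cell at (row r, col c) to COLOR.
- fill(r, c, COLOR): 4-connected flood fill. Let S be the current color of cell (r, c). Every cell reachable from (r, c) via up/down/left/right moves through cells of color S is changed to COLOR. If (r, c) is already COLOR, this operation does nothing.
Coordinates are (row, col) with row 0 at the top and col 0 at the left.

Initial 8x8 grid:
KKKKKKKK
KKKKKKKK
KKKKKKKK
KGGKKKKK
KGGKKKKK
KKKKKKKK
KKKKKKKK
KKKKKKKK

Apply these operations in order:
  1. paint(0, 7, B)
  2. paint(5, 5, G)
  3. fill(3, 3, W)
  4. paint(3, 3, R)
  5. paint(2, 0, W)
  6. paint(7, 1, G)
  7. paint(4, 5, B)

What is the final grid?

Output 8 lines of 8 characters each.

Answer: WWWWWWWB
WWWWWWWW
WWWWWWWW
WGGRWWWW
WGGWWBWW
WWWWWGWW
WWWWWWWW
WGWWWWWW

Derivation:
After op 1 paint(0,7,B):
KKKKKKKB
KKKKKKKK
KKKKKKKK
KGGKKKKK
KGGKKKKK
KKKKKKKK
KKKKKKKK
KKKKKKKK
After op 2 paint(5,5,G):
KKKKKKKB
KKKKKKKK
KKKKKKKK
KGGKKKKK
KGGKKKKK
KKKKKGKK
KKKKKKKK
KKKKKKKK
After op 3 fill(3,3,W) [58 cells changed]:
WWWWWWWB
WWWWWWWW
WWWWWWWW
WGGWWWWW
WGGWWWWW
WWWWWGWW
WWWWWWWW
WWWWWWWW
After op 4 paint(3,3,R):
WWWWWWWB
WWWWWWWW
WWWWWWWW
WGGRWWWW
WGGWWWWW
WWWWWGWW
WWWWWWWW
WWWWWWWW
After op 5 paint(2,0,W):
WWWWWWWB
WWWWWWWW
WWWWWWWW
WGGRWWWW
WGGWWWWW
WWWWWGWW
WWWWWWWW
WWWWWWWW
After op 6 paint(7,1,G):
WWWWWWWB
WWWWWWWW
WWWWWWWW
WGGRWWWW
WGGWWWWW
WWWWWGWW
WWWWWWWW
WGWWWWWW
After op 7 paint(4,5,B):
WWWWWWWB
WWWWWWWW
WWWWWWWW
WGGRWWWW
WGGWWBWW
WWWWWGWW
WWWWWWWW
WGWWWWWW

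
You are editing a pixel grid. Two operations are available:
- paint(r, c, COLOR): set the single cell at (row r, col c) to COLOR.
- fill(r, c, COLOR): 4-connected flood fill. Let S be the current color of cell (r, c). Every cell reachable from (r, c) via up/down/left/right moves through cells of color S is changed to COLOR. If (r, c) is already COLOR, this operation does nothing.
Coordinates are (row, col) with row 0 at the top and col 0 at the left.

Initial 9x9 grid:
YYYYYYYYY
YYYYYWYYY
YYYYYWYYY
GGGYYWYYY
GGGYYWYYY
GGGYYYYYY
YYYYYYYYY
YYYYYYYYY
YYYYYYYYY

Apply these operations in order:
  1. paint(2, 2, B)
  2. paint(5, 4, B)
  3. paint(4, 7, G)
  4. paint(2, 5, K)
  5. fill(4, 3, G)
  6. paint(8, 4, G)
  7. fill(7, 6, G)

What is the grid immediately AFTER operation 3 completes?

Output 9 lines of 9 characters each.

Answer: YYYYYYYYY
YYYYYWYYY
YYBYYWYYY
GGGYYWYYY
GGGYYWYGY
GGGYBYYYY
YYYYYYYYY
YYYYYYYYY
YYYYYYYYY

Derivation:
After op 1 paint(2,2,B):
YYYYYYYYY
YYYYYWYYY
YYBYYWYYY
GGGYYWYYY
GGGYYWYYY
GGGYYYYYY
YYYYYYYYY
YYYYYYYYY
YYYYYYYYY
After op 2 paint(5,4,B):
YYYYYYYYY
YYYYYWYYY
YYBYYWYYY
GGGYYWYYY
GGGYYWYYY
GGGYBYYYY
YYYYYYYYY
YYYYYYYYY
YYYYYYYYY
After op 3 paint(4,7,G):
YYYYYYYYY
YYYYYWYYY
YYBYYWYYY
GGGYYWYYY
GGGYYWYGY
GGGYBYYYY
YYYYYYYYY
YYYYYYYYY
YYYYYYYYY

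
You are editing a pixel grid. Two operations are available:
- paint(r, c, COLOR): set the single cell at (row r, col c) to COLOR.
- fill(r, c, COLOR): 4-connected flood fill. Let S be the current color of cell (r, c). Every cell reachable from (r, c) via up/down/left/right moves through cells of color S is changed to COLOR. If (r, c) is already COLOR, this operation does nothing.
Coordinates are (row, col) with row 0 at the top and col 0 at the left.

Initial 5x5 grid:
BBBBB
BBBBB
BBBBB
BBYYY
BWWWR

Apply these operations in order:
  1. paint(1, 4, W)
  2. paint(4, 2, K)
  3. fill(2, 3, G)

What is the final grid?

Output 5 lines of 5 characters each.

Answer: GGGGG
GGGGW
GGGGG
GGYYY
GWKWR

Derivation:
After op 1 paint(1,4,W):
BBBBB
BBBBW
BBBBB
BBYYY
BWWWR
After op 2 paint(4,2,K):
BBBBB
BBBBW
BBBBB
BBYYY
BWKWR
After op 3 fill(2,3,G) [17 cells changed]:
GGGGG
GGGGW
GGGGG
GGYYY
GWKWR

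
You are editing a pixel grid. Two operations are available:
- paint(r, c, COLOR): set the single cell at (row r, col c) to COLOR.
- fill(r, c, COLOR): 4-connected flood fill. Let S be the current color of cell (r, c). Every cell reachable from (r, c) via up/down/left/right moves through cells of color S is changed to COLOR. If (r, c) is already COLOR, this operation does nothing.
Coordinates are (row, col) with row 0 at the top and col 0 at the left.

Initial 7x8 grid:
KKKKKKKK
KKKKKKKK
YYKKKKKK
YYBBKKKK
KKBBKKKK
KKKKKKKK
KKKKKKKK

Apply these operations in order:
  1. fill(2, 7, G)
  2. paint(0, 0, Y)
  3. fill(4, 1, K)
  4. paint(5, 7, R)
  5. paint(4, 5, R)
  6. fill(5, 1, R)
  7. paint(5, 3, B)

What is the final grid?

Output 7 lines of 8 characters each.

Answer: YRRRRRRR
RRRRRRRR
YYRRRRRR
YYBBRRRR
RRBBRRRR
RRRBRRRR
RRRRRRRR

Derivation:
After op 1 fill(2,7,G) [48 cells changed]:
GGGGGGGG
GGGGGGGG
YYGGGGGG
YYBBGGGG
GGBBGGGG
GGGGGGGG
GGGGGGGG
After op 2 paint(0,0,Y):
YGGGGGGG
GGGGGGGG
YYGGGGGG
YYBBGGGG
GGBBGGGG
GGGGGGGG
GGGGGGGG
After op 3 fill(4,1,K) [47 cells changed]:
YKKKKKKK
KKKKKKKK
YYKKKKKK
YYBBKKKK
KKBBKKKK
KKKKKKKK
KKKKKKKK
After op 4 paint(5,7,R):
YKKKKKKK
KKKKKKKK
YYKKKKKK
YYBBKKKK
KKBBKKKK
KKKKKKKR
KKKKKKKK
After op 5 paint(4,5,R):
YKKKKKKK
KKKKKKKK
YYKKKKKK
YYBBKKKK
KKBBKRKK
KKKKKKKR
KKKKKKKK
After op 6 fill(5,1,R) [45 cells changed]:
YRRRRRRR
RRRRRRRR
YYRRRRRR
YYBBRRRR
RRBBRRRR
RRRRRRRR
RRRRRRRR
After op 7 paint(5,3,B):
YRRRRRRR
RRRRRRRR
YYRRRRRR
YYBBRRRR
RRBBRRRR
RRRBRRRR
RRRRRRRR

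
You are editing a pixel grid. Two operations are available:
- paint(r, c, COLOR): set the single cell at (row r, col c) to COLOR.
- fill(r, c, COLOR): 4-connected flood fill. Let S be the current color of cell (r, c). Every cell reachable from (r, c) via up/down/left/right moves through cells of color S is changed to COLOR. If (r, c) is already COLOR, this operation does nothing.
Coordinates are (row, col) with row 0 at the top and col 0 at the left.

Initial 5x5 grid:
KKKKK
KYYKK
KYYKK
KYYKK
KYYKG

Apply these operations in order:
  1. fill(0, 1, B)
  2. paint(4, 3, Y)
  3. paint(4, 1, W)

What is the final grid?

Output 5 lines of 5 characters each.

After op 1 fill(0,1,B) [16 cells changed]:
BBBBB
BYYBB
BYYBB
BYYBB
BYYBG
After op 2 paint(4,3,Y):
BBBBB
BYYBB
BYYBB
BYYBB
BYYYG
After op 3 paint(4,1,W):
BBBBB
BYYBB
BYYBB
BYYBB
BWYYG

Answer: BBBBB
BYYBB
BYYBB
BYYBB
BWYYG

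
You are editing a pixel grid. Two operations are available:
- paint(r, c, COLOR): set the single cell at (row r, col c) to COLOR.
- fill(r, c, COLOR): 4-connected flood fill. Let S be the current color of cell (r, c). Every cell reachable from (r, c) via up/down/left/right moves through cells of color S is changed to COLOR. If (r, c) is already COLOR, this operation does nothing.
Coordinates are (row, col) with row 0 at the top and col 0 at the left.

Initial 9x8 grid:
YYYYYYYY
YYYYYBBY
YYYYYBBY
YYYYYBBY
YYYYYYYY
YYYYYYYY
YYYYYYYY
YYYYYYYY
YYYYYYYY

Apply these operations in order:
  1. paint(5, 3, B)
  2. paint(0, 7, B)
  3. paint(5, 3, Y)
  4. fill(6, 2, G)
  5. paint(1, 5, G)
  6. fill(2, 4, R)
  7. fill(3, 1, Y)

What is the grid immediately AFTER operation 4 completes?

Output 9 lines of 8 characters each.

After op 1 paint(5,3,B):
YYYYYYYY
YYYYYBBY
YYYYYBBY
YYYYYBBY
YYYYYYYY
YYYBYYYY
YYYYYYYY
YYYYYYYY
YYYYYYYY
After op 2 paint(0,7,B):
YYYYYYYB
YYYYYBBY
YYYYYBBY
YYYYYBBY
YYYYYYYY
YYYBYYYY
YYYYYYYY
YYYYYYYY
YYYYYYYY
After op 3 paint(5,3,Y):
YYYYYYYB
YYYYYBBY
YYYYYBBY
YYYYYBBY
YYYYYYYY
YYYYYYYY
YYYYYYYY
YYYYYYYY
YYYYYYYY
After op 4 fill(6,2,G) [65 cells changed]:
GGGGGGGB
GGGGGBBG
GGGGGBBG
GGGGGBBG
GGGGGGGG
GGGGGGGG
GGGGGGGG
GGGGGGGG
GGGGGGGG

Answer: GGGGGGGB
GGGGGBBG
GGGGGBBG
GGGGGBBG
GGGGGGGG
GGGGGGGG
GGGGGGGG
GGGGGGGG
GGGGGGGG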